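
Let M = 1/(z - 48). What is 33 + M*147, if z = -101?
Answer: 4770/149 ≈ 32.013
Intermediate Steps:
M = -1/149 (M = 1/(-101 - 48) = 1/(-149) = -1/149 ≈ -0.0067114)
33 + M*147 = 33 - 1/149*147 = 33 - 147/149 = 4770/149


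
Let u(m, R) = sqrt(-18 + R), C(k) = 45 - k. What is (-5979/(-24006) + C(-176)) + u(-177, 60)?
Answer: 1770435/8002 + sqrt(42) ≈ 227.73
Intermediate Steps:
(-5979/(-24006) + C(-176)) + u(-177, 60) = (-5979/(-24006) + (45 - 1*(-176))) + sqrt(-18 + 60) = (-5979*(-1/24006) + (45 + 176)) + sqrt(42) = (1993/8002 + 221) + sqrt(42) = 1770435/8002 + sqrt(42)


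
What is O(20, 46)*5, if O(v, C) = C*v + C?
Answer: 4830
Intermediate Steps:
O(v, C) = C + C*v
O(20, 46)*5 = (46*(1 + 20))*5 = (46*21)*5 = 966*5 = 4830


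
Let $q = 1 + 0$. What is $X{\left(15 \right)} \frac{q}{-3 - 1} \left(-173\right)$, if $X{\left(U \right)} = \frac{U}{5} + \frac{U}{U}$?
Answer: $173$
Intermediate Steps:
$X{\left(U \right)} = 1 + \frac{U}{5}$ ($X{\left(U \right)} = U \frac{1}{5} + 1 = \frac{U}{5} + 1 = 1 + \frac{U}{5}$)
$q = 1$
$X{\left(15 \right)} \frac{q}{-3 - 1} \left(-173\right) = \left(1 + \frac{1}{5} \cdot 15\right) \frac{1}{-3 - 1} \cdot 1 \left(-173\right) = \left(1 + 3\right) \frac{1}{-4} \cdot 1 \left(-173\right) = 4 \left(\left(- \frac{1}{4}\right) 1\right) \left(-173\right) = 4 \left(- \frac{1}{4}\right) \left(-173\right) = \left(-1\right) \left(-173\right) = 173$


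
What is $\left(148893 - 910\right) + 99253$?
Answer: $247236$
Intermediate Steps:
$\left(148893 - 910\right) + 99253 = 147983 + 99253 = 247236$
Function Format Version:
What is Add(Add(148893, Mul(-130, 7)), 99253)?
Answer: 247236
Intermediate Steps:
Add(Add(148893, Mul(-130, 7)), 99253) = Add(Add(148893, -910), 99253) = Add(147983, 99253) = 247236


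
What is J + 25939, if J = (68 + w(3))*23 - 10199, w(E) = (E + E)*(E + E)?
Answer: 18132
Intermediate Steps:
w(E) = 4*E² (w(E) = (2*E)*(2*E) = 4*E²)
J = -7807 (J = (68 + 4*3²)*23 - 10199 = (68 + 4*9)*23 - 10199 = (68 + 36)*23 - 10199 = 104*23 - 10199 = 2392 - 10199 = -7807)
J + 25939 = -7807 + 25939 = 18132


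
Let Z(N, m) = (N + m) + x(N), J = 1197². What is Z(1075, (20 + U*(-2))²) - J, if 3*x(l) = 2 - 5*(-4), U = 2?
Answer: -4294412/3 ≈ -1.4315e+6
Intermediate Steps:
x(l) = 22/3 (x(l) = (2 - 5*(-4))/3 = (2 + 20)/3 = (⅓)*22 = 22/3)
J = 1432809
Z(N, m) = 22/3 + N + m (Z(N, m) = (N + m) + 22/3 = 22/3 + N + m)
Z(1075, (20 + U*(-2))²) - J = (22/3 + 1075 + (20 + 2*(-2))²) - 1*1432809 = (22/3 + 1075 + (20 - 4)²) - 1432809 = (22/3 + 1075 + 16²) - 1432809 = (22/3 + 1075 + 256) - 1432809 = 4015/3 - 1432809 = -4294412/3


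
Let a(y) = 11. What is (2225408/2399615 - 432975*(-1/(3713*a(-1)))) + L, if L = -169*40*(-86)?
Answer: 56978755790348769/98007475445 ≈ 5.8137e+5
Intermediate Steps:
L = 581360 (L = -6760*(-86) = 581360)
(2225408/2399615 - 432975*(-1/(3713*a(-1)))) + L = (2225408/2399615 - 432975/(-79*11*47)) + 581360 = (2225408*(1/2399615) - 432975/((-869*47))) + 581360 = (2225408/2399615 - 432975/(-40843)) + 581360 = (2225408/2399615 - 432975*(-1/40843)) + 581360 = (2225408/2399615 + 432975/40843) + 581360 = 1129865643569/98007475445 + 581360 = 56978755790348769/98007475445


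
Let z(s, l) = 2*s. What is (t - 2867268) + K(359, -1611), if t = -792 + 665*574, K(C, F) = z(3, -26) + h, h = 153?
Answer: -2486191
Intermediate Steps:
K(C, F) = 159 (K(C, F) = 2*3 + 153 = 6 + 153 = 159)
t = 380918 (t = -792 + 381710 = 380918)
(t - 2867268) + K(359, -1611) = (380918 - 2867268) + 159 = -2486350 + 159 = -2486191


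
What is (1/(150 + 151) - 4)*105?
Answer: -18045/43 ≈ -419.65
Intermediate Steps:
(1/(150 + 151) - 4)*105 = (1/301 - 4)*105 = -1203/301*105 = -18045/43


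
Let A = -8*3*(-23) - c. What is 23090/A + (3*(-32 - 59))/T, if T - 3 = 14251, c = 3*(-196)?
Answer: 8220341/406239 ≈ 20.235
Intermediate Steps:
c = -588
T = 14254 (T = 3 + 14251 = 14254)
A = 1140 (A = -8*3*(-23) - 1*(-588) = -24*(-23) + 588 = 552 + 588 = 1140)
23090/A + (3*(-32 - 59))/T = 23090/1140 + (3*(-32 - 59))/14254 = 23090*(1/1140) + (3*(-91))*(1/14254) = 2309/114 - 273*1/14254 = 2309/114 - 273/14254 = 8220341/406239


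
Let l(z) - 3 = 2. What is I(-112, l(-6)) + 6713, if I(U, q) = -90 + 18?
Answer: 6641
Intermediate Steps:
l(z) = 5 (l(z) = 3 + 2 = 5)
I(U, q) = -72
I(-112, l(-6)) + 6713 = -72 + 6713 = 6641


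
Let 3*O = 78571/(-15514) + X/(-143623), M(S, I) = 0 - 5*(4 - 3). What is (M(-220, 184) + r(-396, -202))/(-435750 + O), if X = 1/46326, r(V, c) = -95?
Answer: 1935413901119475/8433598747284751342 ≈ 0.00022949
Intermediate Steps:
X = 1/46326 ≈ 2.1586e-5
M(S, I) = -5 (M(S, I) = 0 - 5*1 = 0 - 5 = -5)
O = -130692626556118/77416556044779 (O = (78571/(-15514) + (1/46326)/(-143623))/3 = (78571*(-1/15514) + (1/46326)*(-1/143623))/3 = (-78571/15514 - 1/6653479098)/3 = (⅓)*(-130692626556118/25805518681593) = -130692626556118/77416556044779 ≈ -1.6882)
(M(-220, 184) + r(-396, -202))/(-435750 + O) = (-5 - 95)/(-435750 - 130692626556118/77416556044779) = -100/(-33734394989139005368/77416556044779) = -100*(-77416556044779/33734394989139005368) = 1935413901119475/8433598747284751342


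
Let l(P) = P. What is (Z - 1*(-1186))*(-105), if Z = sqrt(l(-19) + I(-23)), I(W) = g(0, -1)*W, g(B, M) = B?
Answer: -124530 - 105*I*sqrt(19) ≈ -1.2453e+5 - 457.68*I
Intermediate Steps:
I(W) = 0 (I(W) = 0*W = 0)
Z = I*sqrt(19) (Z = sqrt(-19 + 0) = sqrt(-19) = I*sqrt(19) ≈ 4.3589*I)
(Z - 1*(-1186))*(-105) = (I*sqrt(19) - 1*(-1186))*(-105) = (I*sqrt(19) + 1186)*(-105) = (1186 + I*sqrt(19))*(-105) = -124530 - 105*I*sqrt(19)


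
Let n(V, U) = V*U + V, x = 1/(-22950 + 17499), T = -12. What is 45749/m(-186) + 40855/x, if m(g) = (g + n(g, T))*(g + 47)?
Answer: -57577014462449/258540 ≈ -2.2270e+8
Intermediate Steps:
x = -1/5451 (x = 1/(-5451) = -1/5451 ≈ -0.00018345)
n(V, U) = V + U*V (n(V, U) = U*V + V = V + U*V)
m(g) = -10*g*(47 + g) (m(g) = (g + g*(1 - 12))*(g + 47) = (g + g*(-11))*(47 + g) = (g - 11*g)*(47 + g) = (-10*g)*(47 + g) = -10*g*(47 + g))
45749/m(-186) + 40855/x = 45749/((10*(-186)*(-47 - 1*(-186)))) + 40855/(-1/5451) = 45749/((10*(-186)*(-47 + 186))) + 40855*(-5451) = 45749/((10*(-186)*139)) - 222700605 = 45749/(-258540) - 222700605 = 45749*(-1/258540) - 222700605 = -45749/258540 - 222700605 = -57577014462449/258540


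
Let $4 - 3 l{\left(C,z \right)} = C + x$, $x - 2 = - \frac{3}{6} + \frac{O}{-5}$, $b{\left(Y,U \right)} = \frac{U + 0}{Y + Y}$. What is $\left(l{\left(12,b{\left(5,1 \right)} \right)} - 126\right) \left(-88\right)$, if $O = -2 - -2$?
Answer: $\frac{34100}{3} \approx 11367.0$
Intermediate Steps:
$O = 0$ ($O = -2 + 2 = 0$)
$b{\left(Y,U \right)} = \frac{U}{2 Y}$
$x = \frac{3}{2}$ ($x = 2 + \left(- \frac{3}{6} + \frac{0}{-5}\right) = 2 + \left(\left(-3\right) \frac{1}{6} + 0 \left(- \frac{1}{5}\right)\right) = 2 + \left(- \frac{1}{2} + 0\right) = 2 - \frac{1}{2} = \frac{3}{2} \approx 1.5$)
$l{\left(C,z \right)} = \frac{5}{6} - \frac{C}{3}$ ($l{\left(C,z \right)} = \frac{4}{3} - \frac{C + \frac{3}{2}}{3} = \frac{4}{3} - \frac{\frac{3}{2} + C}{3} = \frac{4}{3} - \left(\frac{1}{2} + \frac{C}{3}\right) = \frac{5}{6} - \frac{C}{3}$)
$\left(l{\left(12,b{\left(5,1 \right)} \right)} - 126\right) \left(-88\right) = \left(\left(\frac{5}{6} - 4\right) - 126\right) \left(-88\right) = \left(- \frac{19}{6} - 126\right) \left(-88\right) = \left(- \frac{775}{6}\right) \left(-88\right) = \frac{34100}{3}$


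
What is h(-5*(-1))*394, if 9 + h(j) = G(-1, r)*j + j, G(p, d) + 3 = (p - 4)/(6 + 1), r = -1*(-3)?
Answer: -62252/7 ≈ -8893.1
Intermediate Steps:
r = 3
G(p, d) = -25/7 + p/7 (G(p, d) = -3 + (p - 4)/(6 + 1) = -3 + (-4 + p)/7 = -3 + (-4 + p)*(⅐) = -3 + (-4/7 + p/7) = -25/7 + p/7)
h(j) = -9 - 19*j/7 (h(j) = -9 + ((-25/7 + (⅐)*(-1))*j + j) = -9 + ((-25/7 - ⅐)*j + j) = -9 + (-26*j/7 + j) = -9 - 19*j/7)
h(-5*(-1))*394 = (-9 - (-95)*(-1)/7)*394 = (-9 - 19/7*5)*394 = (-9 - 95/7)*394 = -158/7*394 = -62252/7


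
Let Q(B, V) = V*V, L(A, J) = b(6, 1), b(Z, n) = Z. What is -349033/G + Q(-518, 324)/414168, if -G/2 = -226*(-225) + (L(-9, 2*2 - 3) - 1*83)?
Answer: 6467424685/1752379322 ≈ 3.6907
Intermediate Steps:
L(A, J) = 6
Q(B, V) = V²
G = -101546 (G = -2*(-226*(-225) + (6 - 1*83)) = -2*(50850 + (6 - 83)) = -2*(50850 - 77) = -2*50773 = -101546)
-349033/G + Q(-518, 324)/414168 = -349033/(-101546) + 324²/414168 = -349033*(-1/101546) + 104976*(1/414168) = 349033/101546 + 4374/17257 = 6467424685/1752379322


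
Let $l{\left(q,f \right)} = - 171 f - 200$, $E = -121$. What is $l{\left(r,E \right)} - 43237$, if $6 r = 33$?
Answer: $-22746$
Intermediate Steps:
$r = \frac{11}{2}$ ($r = \frac{1}{6} \cdot 33 = \frac{11}{2} \approx 5.5$)
$l{\left(q,f \right)} = -200 - 171 f$
$l{\left(r,E \right)} - 43237 = \left(-200 - -20691\right) - 43237 = \left(-200 + 20691\right) - 43237 = 20491 - 43237 = -22746$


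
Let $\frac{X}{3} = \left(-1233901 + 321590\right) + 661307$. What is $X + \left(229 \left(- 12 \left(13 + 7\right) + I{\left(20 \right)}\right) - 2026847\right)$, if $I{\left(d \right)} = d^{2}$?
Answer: $-2743219$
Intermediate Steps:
$X = -753012$ ($X = 3 \left(\left(-1233901 + 321590\right) + 661307\right) = 3 \left(-912311 + 661307\right) = 3 \left(-251004\right) = -753012$)
$X + \left(229 \left(- 12 \left(13 + 7\right) + I{\left(20 \right)}\right) - 2026847\right) = -753012 + \left(229 \left(- 12 \left(13 + 7\right) + 20^{2}\right) - 2026847\right) = -753012 - \left(2026847 - 229 \left(\left(-12\right) 20 + 400\right)\right) = -753012 - \left(2026847 - 229 \left(-240 + 400\right)\right) = -753012 + \left(229 \cdot 160 - 2026847\right) = -753012 + \left(36640 - 2026847\right) = -753012 - 1990207 = -2743219$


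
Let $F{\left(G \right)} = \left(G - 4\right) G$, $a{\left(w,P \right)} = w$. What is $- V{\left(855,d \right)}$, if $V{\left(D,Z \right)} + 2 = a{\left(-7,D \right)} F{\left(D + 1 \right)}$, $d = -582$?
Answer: $5105186$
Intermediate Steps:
$F{\left(G \right)} = G \left(-4 + G\right)$ ($F{\left(G \right)} = \left(-4 + G\right) G = G \left(-4 + G\right)$)
$V{\left(D,Z \right)} = -2 - 7 \left(1 + D\right) \left(-3 + D\right)$ ($V{\left(D,Z \right)} = -2 - 7 \left(D + 1\right) \left(-4 + \left(D + 1\right)\right) = -2 - 7 \left(1 + D\right) \left(-4 + \left(1 + D\right)\right) = -2 - 7 \left(1 + D\right) \left(-3 + D\right)$)
$- V{\left(855,d \right)} = - (19 - 7 \cdot 855^{2} + 14 \cdot 855) = - (19 - 5117175 + 11970) = \left(-1\right) \left(-5105186\right) = 5105186$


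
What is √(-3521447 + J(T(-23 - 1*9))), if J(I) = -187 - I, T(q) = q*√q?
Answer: √(-3521634 + 128*I*√2) ≈ 0.048 + 1876.6*I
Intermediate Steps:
T(q) = q^(3/2)
√(-3521447 + J(T(-23 - 1*9))) = √(-3521447 + (-187 - (-23 - 1*9)^(3/2))) = √(-3521447 + (-187 - (-23 - 9)^(3/2))) = √(-3521447 + (-187 - (-32)^(3/2))) = √(-3521447 + (-187 - (-128)*I*√2)) = √(-3521447 + (-187 + 128*I*√2)) = √(-3521634 + 128*I*√2)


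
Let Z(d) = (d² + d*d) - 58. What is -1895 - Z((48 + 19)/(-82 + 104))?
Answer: -449043/242 ≈ -1855.5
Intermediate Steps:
Z(d) = -58 + 2*d² (Z(d) = (d² + d²) - 58 = 2*d² - 58 = -58 + 2*d²)
-1895 - Z((48 + 19)/(-82 + 104)) = -1895 - (-58 + 2*((48 + 19)/(-82 + 104))²) = -1895 - (-58 + 2*(67/22)²) = -1895 - (-58 + 2*(4489/484)) = -1895 - (-58 + 4489/242) = -1895 - 1*(-9547/242) = -1895 + 9547/242 = -449043/242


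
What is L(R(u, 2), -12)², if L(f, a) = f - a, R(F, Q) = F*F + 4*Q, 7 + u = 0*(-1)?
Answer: 4761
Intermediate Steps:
u = -7 (u = -7 + 0*(-1) = -7 + 0 = -7)
R(F, Q) = F² + 4*Q
L(R(u, 2), -12)² = (((-7)² + 4*2) - 1*(-12))² = ((49 + 8) + 12)² = (57 + 12)² = 69² = 4761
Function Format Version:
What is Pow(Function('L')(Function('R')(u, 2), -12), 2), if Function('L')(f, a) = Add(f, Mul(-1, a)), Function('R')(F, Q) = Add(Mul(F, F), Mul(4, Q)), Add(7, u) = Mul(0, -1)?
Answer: 4761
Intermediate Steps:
u = -7 (u = Add(-7, Mul(0, -1)) = Add(-7, 0) = -7)
Function('R')(F, Q) = Add(Pow(F, 2), Mul(4, Q))
Pow(Function('L')(Function('R')(u, 2), -12), 2) = Pow(Add(Add(Pow(-7, 2), Mul(4, 2)), Mul(-1, -12)), 2) = Pow(Add(Add(49, 8), 12), 2) = Pow(Add(57, 12), 2) = Pow(69, 2) = 4761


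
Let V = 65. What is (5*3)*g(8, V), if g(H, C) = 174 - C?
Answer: 1635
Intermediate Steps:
(5*3)*g(8, V) = (5*3)*(174 - 1*65) = 15*(174 - 65) = 15*109 = 1635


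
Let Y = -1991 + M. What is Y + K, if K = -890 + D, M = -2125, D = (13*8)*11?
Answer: -3862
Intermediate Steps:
D = 1144 (D = 104*11 = 1144)
Y = -4116 (Y = -1991 - 2125 = -4116)
K = 254 (K = -890 + 1144 = 254)
Y + K = -4116 + 254 = -3862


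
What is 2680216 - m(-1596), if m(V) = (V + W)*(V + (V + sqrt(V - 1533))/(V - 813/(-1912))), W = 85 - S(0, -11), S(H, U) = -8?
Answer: 95905539772/338971 - 319304*I*sqrt(3129)/338971 ≈ 2.8293e+5 - 52.692*I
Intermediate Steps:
W = 93 (W = 85 - 1*(-8) = 85 + 8 = 93)
m(V) = (93 + V)*(V + (V + sqrt(-1533 + V))/(813/1912 + V)) (m(V) = (V + 93)*(V + (V + sqrt(V - 1533))/(V - 813/(-1912))) = (93 + V)*(V + (V + sqrt(-1533 + V))/(V - 813*(-1/1912))) = (93 + V)*(V + (V + sqrt(-1533 + V))/(V + 813/1912)) = (93 + V)*(V + (V + sqrt(-1533 + V))/(813/1912 + V)))
2680216 - m(-1596) = 2680216 - (1912*(-1596)**3 + 177816*sqrt(-1533 - 1596) + 180541*(-1596)**2 + 253425*(-1596) + 1912*(-1596)*sqrt(-1533 - 1596))/(813 + 1912*(-1596)) = 2680216 - (1912*(-4065356736) + 177816*sqrt(-3129) + 180541*2547216 - 404466300 + 1912*(-1596)*sqrt(-3129))/(813 - 3051552) = 2680216 - (-7772962079232 + 177816*(I*sqrt(3129)) + 459876923856 - 404466300 + 1912*(-1596)*(I*sqrt(3129)))/(-3050739) = 2680216 - (-1)*(-7772962079232 + 177816*I*sqrt(3129) + 459876923856 - 404466300 - 3051552*I*sqrt(3129))/3050739 = 2680216 - (-1)*(-7313489621676 - 2873736*I*sqrt(3129))/3050739 = 2680216 - (812609957964/338971 + 319304*I*sqrt(3129)/338971) = 2680216 + (-812609957964/338971 - 319304*I*sqrt(3129)/338971) = 95905539772/338971 - 319304*I*sqrt(3129)/338971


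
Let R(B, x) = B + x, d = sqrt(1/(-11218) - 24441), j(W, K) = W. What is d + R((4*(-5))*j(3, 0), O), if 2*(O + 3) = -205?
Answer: -331/2 + 19*I*sqrt(8520059782)/11218 ≈ -165.5 + 156.34*I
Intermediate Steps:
O = -211/2 (O = -3 + (1/2)*(-205) = -3 - 205/2 = -211/2 ≈ -105.50)
d = 19*I*sqrt(8520059782)/11218 (d = sqrt(-1/11218 - 24441) = sqrt(-274179139/11218) = 19*I*sqrt(8520059782)/11218 ≈ 156.34*I)
d + R((4*(-5))*j(3, 0), O) = 19*I*sqrt(8520059782)/11218 + ((4*(-5))*3 - 211/2) = 19*I*sqrt(8520059782)/11218 + (-20*3 - 211/2) = 19*I*sqrt(8520059782)/11218 + (-60 - 211/2) = 19*I*sqrt(8520059782)/11218 - 331/2 = -331/2 + 19*I*sqrt(8520059782)/11218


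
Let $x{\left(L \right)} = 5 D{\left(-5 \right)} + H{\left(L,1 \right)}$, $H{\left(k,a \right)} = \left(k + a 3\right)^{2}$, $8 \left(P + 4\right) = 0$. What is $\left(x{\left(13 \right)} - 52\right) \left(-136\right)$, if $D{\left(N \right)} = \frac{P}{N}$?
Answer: $-28288$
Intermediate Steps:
$P = -4$ ($P = -4 + \frac{1}{8} \cdot 0 = -4 + 0 = -4$)
$H{\left(k,a \right)} = \left(k + 3 a\right)^{2}$
$D{\left(N \right)} = - \frac{4}{N}$
$x{\left(L \right)} = 4 + \left(3 + L\right)^{2}$ ($x{\left(L \right)} = 5 \left(- \frac{4}{-5}\right) + \left(L + 3 \cdot 1\right)^{2} = 5 \left(\left(-4\right) \left(- \frac{1}{5}\right)\right) + \left(L + 3\right)^{2} = 5 \cdot \frac{4}{5} + \left(3 + L\right)^{2} = 4 + \left(3 + L\right)^{2}$)
$\left(x{\left(13 \right)} - 52\right) \left(-136\right) = \left(\left(4 + \left(3 + 13\right)^{2}\right) - 52\right) \left(-136\right) = \left(\left(4 + 16^{2}\right) - 52\right) \left(-136\right) = \left(\left(4 + 256\right) - 52\right) \left(-136\right) = \left(260 - 52\right) \left(-136\right) = 208 \left(-136\right) = -28288$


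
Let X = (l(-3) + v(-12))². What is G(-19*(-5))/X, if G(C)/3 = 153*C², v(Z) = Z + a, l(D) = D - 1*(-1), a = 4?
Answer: 165699/4 ≈ 41425.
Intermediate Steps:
l(D) = 1 + D (l(D) = D + 1 = 1 + D)
v(Z) = 4 + Z (v(Z) = Z + 4 = 4 + Z)
G(C) = 459*C² (G(C) = 3*(153*C²) = 459*C²)
X = 100 (X = ((1 - 3) + (4 - 12))² = (-2 - 8)² = (-10)² = 100)
G(-19*(-5))/X = (459*(-19*(-5))²)/100 = (459*95²)*(1/100) = (459*9025)*(1/100) = 4142475*(1/100) = 165699/4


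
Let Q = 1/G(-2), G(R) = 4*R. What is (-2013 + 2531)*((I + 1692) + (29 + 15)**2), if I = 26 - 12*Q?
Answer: 1893549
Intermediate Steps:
Q = -1/8 (Q = 1/(4*(-2)) = 1/(-8) = -1/8 ≈ -0.12500)
I = 55/2 (I = 26 - 12*(-1/8) = 26 + 3/2 = 55/2 ≈ 27.500)
(-2013 + 2531)*((I + 1692) + (29 + 15)**2) = (-2013 + 2531)*((55/2 + 1692) + (29 + 15)**2) = 518*(3439/2 + 44**2) = 518*(3439/2 + 1936) = 518*(7311/2) = 1893549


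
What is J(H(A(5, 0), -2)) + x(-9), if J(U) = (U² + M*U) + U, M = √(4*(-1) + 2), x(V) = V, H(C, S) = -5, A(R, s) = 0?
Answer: 11 - 5*I*√2 ≈ 11.0 - 7.0711*I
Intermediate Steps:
M = I*√2 (M = √(-4 + 2) = √(-2) = I*√2 ≈ 1.4142*I)
J(U) = U + U² + I*U*√2 (J(U) = (U² + (I*√2)*U) + U = (U² + I*U*√2) + U = U + U² + I*U*√2)
J(H(A(5, 0), -2)) + x(-9) = -5*(1 - 5 + I*√2) - 9 = -5*(-4 + I*√2) - 9 = (20 - 5*I*√2) - 9 = 11 - 5*I*√2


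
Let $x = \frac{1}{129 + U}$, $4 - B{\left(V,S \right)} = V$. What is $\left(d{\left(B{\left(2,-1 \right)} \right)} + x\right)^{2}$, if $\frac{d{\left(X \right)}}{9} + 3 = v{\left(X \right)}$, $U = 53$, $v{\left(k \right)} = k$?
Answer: $\frac{2679769}{33124} \approx 80.901$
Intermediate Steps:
$B{\left(V,S \right)} = 4 - V$
$d{\left(X \right)} = -27 + 9 X$
$x = \frac{1}{182}$ ($x = \frac{1}{129 + 53} = \frac{1}{182} \approx 0.0054945$)
$\left(d{\left(B{\left(2,-1 \right)} \right)} + x\right)^{2} = \left(\left(-27 + 9 \left(4 - 2\right)\right) + \frac{1}{182}\right)^{2} = \left(\left(-27 + 9 \cdot 2\right) + \frac{1}{182}\right)^{2} = \left(\left(-27 + 18\right) + \frac{1}{182}\right)^{2} = \left(-9 + \frac{1}{182}\right)^{2} = \left(- \frac{1637}{182}\right)^{2} = \frac{2679769}{33124}$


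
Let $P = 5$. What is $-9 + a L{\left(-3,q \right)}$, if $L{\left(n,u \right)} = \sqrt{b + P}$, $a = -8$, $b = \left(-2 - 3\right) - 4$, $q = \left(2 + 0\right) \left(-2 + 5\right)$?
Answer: $-9 - 16 i \approx -9.0 - 16.0 i$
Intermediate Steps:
$q = 6$ ($q = 2 \cdot 3 = 6$)
$b = -9$ ($b = -5 - 4 = -9$)
$L{\left(n,u \right)} = 2 i$ ($L{\left(n,u \right)} = \sqrt{-9 + 5} = \sqrt{-4} = 2 i$)
$-9 + a L{\left(-3,q \right)} = -9 - 8 \cdot 2 i = -9 - 16 i$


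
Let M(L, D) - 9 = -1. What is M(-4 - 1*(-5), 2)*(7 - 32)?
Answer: -200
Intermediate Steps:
M(L, D) = 8 (M(L, D) = 9 - 1 = 8)
M(-4 - 1*(-5), 2)*(7 - 32) = 8*(7 - 32) = 8*(-25) = -200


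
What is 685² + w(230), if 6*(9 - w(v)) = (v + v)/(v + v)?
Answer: 2815403/6 ≈ 4.6923e+5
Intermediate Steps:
w(v) = 53/6 (w(v) = 9 - (v + v)/(6*(v + v)) = 9 - 2*v/(6*(2*v)) = 9 - 2*v*1/(2*v)/6 = 9 - ⅙*1 = 9 - ⅙ = 53/6)
685² + w(230) = 685² + 53/6 = 469225 + 53/6 = 2815403/6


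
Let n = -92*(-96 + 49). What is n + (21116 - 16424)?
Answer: 9016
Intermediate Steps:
n = 4324 (n = -92*(-47) = 4324)
n + (21116 - 16424) = 4324 + (21116 - 16424) = 4324 + 4692 = 9016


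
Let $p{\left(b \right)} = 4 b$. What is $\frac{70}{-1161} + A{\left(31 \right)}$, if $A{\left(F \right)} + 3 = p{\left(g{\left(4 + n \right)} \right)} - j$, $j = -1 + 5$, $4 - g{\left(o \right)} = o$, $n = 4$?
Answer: $- \frac{26773}{1161} \approx -23.06$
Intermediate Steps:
$g{\left(o \right)} = 4 - o$
$j = 4$
$A{\left(F \right)} = -23$ ($A{\left(F \right)} = -3 + \left(4 \left(4 - \left(4 + 4\right)\right) - 4\right) = -3 + \left(4 \left(4 - 8\right) - 4\right) = -3 + \left(4 \left(-4\right) - 4\right) = -3 - 20 = -23$)
$\frac{70}{-1161} + A{\left(31 \right)} = \frac{70}{-1161} - 23 = 70 \left(- \frac{1}{1161}\right) - 23 = - \frac{70}{1161} - 23 = - \frac{26773}{1161}$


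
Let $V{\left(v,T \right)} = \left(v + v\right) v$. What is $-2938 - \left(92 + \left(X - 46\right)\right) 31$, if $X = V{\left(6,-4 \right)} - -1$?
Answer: $-6627$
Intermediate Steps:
$V{\left(v,T \right)} = 2 v^{2}$ ($V{\left(v,T \right)} = 2 v v = 2 v^{2}$)
$X = 73$ ($X = 2 \cdot 6^{2} - -1 = 2 \cdot 36 + 1 = 72 + 1 = 73$)
$-2938 - \left(92 + \left(X - 46\right)\right) 31 = -2938 - \left(92 + \left(73 - 46\right)\right) 31 = -2938 - \left(92 + 27\right) 31 = -2938 - 119 \cdot 31 = -2938 - 3689 = -6627$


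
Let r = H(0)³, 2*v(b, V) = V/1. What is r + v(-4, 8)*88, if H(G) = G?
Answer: 352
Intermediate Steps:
v(b, V) = V/2 (v(b, V) = (V/1)/2 = (V*1)/2 = V/2)
r = 0 (r = 0³ = 0)
r + v(-4, 8)*88 = 0 + ((½)*8)*88 = 0 + 4*88 = 0 + 352 = 352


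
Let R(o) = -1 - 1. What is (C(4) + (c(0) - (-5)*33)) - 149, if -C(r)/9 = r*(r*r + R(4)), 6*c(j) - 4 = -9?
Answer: -2933/6 ≈ -488.83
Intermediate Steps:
c(j) = -5/6 (c(j) = 2/3 + (1/6)*(-9) = 2/3 - 3/2 = -5/6)
R(o) = -2
C(r) = -9*r*(-2 + r**2) (C(r) = -9*r*(r*r - 2) = -9*r*(r**2 - 2) = -9*r*(-2 + r**2))
(C(4) + (c(0) - (-5)*33)) - 149 = (9*4*(2 - 1*4**2) + (-5/6 - (-5)*33)) - 149 = (9*4*(2 - 1*16) + (-5/6 - 1*(-165))) - 149 = (9*4*(2 - 16) + (-5/6 + 165)) - 149 = (9*4*(-14) + 985/6) - 149 = (-504 + 985/6) - 149 = -2039/6 - 149 = -2933/6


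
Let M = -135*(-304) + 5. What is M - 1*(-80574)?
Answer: 121619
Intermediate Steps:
M = 41045 (M = 41040 + 5 = 41045)
M - 1*(-80574) = 41045 - 1*(-80574) = 41045 + 80574 = 121619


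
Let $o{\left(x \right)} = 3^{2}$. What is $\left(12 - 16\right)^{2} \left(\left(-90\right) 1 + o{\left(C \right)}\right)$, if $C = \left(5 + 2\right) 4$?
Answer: $-1296$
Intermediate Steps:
$C = 28$ ($C = 7 \cdot 4 = 28$)
$o{\left(x \right)} = 9$
$\left(12 - 16\right)^{2} \left(\left(-90\right) 1 + o{\left(C \right)}\right) = \left(12 - 16\right)^{2} \left(\left(-90\right) 1 + 9\right) = \left(-4\right)^{2} \left(-90 + 9\right) = 16 \left(-81\right) = -1296$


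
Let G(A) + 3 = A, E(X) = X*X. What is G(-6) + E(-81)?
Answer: 6552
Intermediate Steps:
E(X) = X²
G(A) = -3 + A
G(-6) + E(-81) = (-3 - 6) + (-81)² = -9 + 6561 = 6552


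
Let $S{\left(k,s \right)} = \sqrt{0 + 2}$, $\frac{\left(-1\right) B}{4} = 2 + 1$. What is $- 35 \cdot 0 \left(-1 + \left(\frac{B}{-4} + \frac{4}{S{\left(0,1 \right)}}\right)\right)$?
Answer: $0$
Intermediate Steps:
$B = -12$ ($B = - 4 \left(2 + 1\right) = \left(-4\right) 3 = -12$)
$S{\left(k,s \right)} = \sqrt{2}$
$- 35 \cdot 0 \left(-1 + \left(\frac{B}{-4} + \frac{4}{S{\left(0,1 \right)}}\right)\right) = - 35 \cdot 0 \left(-1 + \left(- \frac{12}{-4} + \frac{4}{\sqrt{2}}\right)\right) = - 35 \cdot 0 \left(-1 + \left(\left(-12\right) \left(- \frac{1}{4}\right) + 4 \frac{\sqrt{2}}{2}\right)\right) = - 35 \cdot 0 \left(-1 + \left(3 + 2 \sqrt{2}\right)\right) = - 35 \cdot 0 \left(2 + 2 \sqrt{2}\right) = \left(-35\right) 0 = 0$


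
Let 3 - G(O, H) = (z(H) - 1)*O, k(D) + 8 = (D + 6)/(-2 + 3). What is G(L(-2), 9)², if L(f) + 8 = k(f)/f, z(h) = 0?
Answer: 9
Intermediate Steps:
k(D) = -2 + D (k(D) = -8 + (D + 6)/(-2 + 3) = -8 + (6 + D)/1 = -8 + (6 + D)*1 = -8 + (6 + D) = -2 + D)
L(f) = -8 + (-2 + f)/f
G(O, H) = 3 + O (G(O, H) = 3 - (0 - 1)*O = 3 - (-1)*O = 3 + O)
G(L(-2), 9)² = (3 + (-7 - 2/(-2)))² = (3 + (-7 - 2*(-½)))² = (3 + (-7 + 1))² = (3 - 6)² = (-3)² = 9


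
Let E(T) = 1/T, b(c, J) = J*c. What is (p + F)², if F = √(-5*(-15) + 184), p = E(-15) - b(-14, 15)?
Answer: 9974476/225 + 6298*√259/15 ≈ 51088.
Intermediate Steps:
p = 3149/15 (p = 1/(-15) - 15*(-14) = -1/15 - 1*(-210) = -1/15 + 210 = 3149/15 ≈ 209.93)
F = √259 (F = √(75 + 184) = √259 ≈ 16.093)
(p + F)² = (3149/15 + √259)²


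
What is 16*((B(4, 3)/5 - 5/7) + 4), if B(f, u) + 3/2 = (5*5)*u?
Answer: 10072/35 ≈ 287.77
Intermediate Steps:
B(f, u) = -3/2 + 25*u (B(f, u) = -3/2 + (5*5)*u = -3/2 + 25*u)
16*((B(4, 3)/5 - 5/7) + 4) = 16*(((-3/2 + 25*3)/5 - 5/7) + 4) = 16*(((-3/2 + 75)*(⅕) - 5*⅐) + 4) = 16*(((147/2)*(⅕) - 5/7) + 4) = 16*((147/10 - 5/7) + 4) = 16*(979/70 + 4) = 16*(1259/70) = 10072/35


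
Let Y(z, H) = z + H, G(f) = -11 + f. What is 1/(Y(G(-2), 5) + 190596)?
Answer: 1/190588 ≈ 5.2469e-6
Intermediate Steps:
Y(z, H) = H + z
1/(Y(G(-2), 5) + 190596) = 1/((5 + (-11 - 2)) + 190596) = 1/((5 - 13) + 190596) = 1/(-8 + 190596) = 1/190588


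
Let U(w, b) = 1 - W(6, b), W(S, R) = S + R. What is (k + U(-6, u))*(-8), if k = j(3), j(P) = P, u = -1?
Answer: 8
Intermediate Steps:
W(S, R) = R + S
U(w, b) = -5 - b (U(w, b) = 1 - (b + 6) = 1 - (6 + b) = 1 + (-6 - b) = -5 - b)
k = 3
(k + U(-6, u))*(-8) = (3 + (-5 - 1*(-1)))*(-8) = (3 + (-5 + 1))*(-8) = (3 - 4)*(-8) = -1*(-8) = 8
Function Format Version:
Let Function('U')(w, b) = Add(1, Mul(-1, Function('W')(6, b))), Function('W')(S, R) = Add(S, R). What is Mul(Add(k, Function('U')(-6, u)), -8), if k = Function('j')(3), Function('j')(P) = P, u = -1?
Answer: 8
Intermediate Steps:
Function('W')(S, R) = Add(R, S)
Function('U')(w, b) = Add(-5, Mul(-1, b)) (Function('U')(w, b) = Add(1, Mul(-1, Add(b, 6))) = Add(1, Mul(-1, Add(6, b))) = Add(1, Add(-6, Mul(-1, b))) = Add(-5, Mul(-1, b)))
k = 3
Mul(Add(k, Function('U')(-6, u)), -8) = Mul(Add(3, Add(-5, Mul(-1, -1))), -8) = Mul(Add(3, Add(-5, 1)), -8) = Mul(Add(3, -4), -8) = Mul(-1, -8) = 8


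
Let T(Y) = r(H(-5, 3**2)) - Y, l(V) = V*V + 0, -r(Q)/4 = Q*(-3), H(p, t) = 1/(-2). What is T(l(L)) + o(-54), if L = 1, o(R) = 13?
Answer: 6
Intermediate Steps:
H(p, t) = -1/2
r(Q) = 12*Q (r(Q) = -4*Q*(-3) = -(-12)*Q = 12*Q)
l(V) = V**2 (l(V) = V**2 + 0 = V**2)
T(Y) = -6 - Y (T(Y) = 12*(-1/2) - Y = -6 - Y)
T(l(L)) + o(-54) = (-6 - 1*1**2) + 13 = (-6 - 1*1) + 13 = (-6 - 1) + 13 = -7 + 13 = 6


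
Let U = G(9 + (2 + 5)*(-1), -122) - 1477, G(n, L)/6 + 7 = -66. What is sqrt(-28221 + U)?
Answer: 2*I*sqrt(7534) ≈ 173.6*I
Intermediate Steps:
G(n, L) = -438 (G(n, L) = -42 + 6*(-66) = -42 - 396 = -438)
U = -1915 (U = -438 - 1477 = -1915)
sqrt(-28221 + U) = sqrt(-28221 - 1915) = sqrt(-30136) = 2*I*sqrt(7534)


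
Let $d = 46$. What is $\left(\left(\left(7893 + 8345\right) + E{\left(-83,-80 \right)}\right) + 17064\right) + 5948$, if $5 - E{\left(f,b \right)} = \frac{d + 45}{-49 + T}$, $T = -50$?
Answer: $\frac{3886336}{99} \approx 39256.0$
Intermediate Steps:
$E{\left(f,b \right)} = \frac{586}{99}$ ($E{\left(f,b \right)} = 5 - \frac{46 + 45}{-49 - 50} = 5 - \frac{91}{-99} = 5 - 91 \left(- \frac{1}{99}\right) = 5 - - \frac{91}{99} = 5 + \frac{91}{99} = \frac{586}{99}$)
$\left(\left(\left(7893 + 8345\right) + E{\left(-83,-80 \right)}\right) + 17064\right) + 5948 = \left(\left(\left(7893 + 8345\right) + \frac{586}{99}\right) + 17064\right) + 5948 = \left(\left(16238 + \frac{586}{99}\right) + 17064\right) + 5948 = \left(\frac{1608148}{99} + 17064\right) + 5948 = \frac{3297484}{99} + 5948 = \frac{3886336}{99}$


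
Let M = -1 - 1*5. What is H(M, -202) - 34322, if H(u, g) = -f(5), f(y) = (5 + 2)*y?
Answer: -34357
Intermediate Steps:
M = -6 (M = -1 - 5 = -6)
f(y) = 7*y
H(u, g) = -35 (H(u, g) = -7*5 = -1*35 = -35)
H(M, -202) - 34322 = -35 - 34322 = -34357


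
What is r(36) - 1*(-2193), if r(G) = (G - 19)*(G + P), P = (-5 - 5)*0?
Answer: 2805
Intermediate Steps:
P = 0 (P = -10*0 = 0)
r(G) = G*(-19 + G) (r(G) = (G - 19)*(G + 0) = (-19 + G)*G = G*(-19 + G))
r(36) - 1*(-2193) = 36*(-19 + 36) - 1*(-2193) = 36*17 + 2193 = 612 + 2193 = 2805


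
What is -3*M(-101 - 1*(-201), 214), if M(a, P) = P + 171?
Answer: -1155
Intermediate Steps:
M(a, P) = 171 + P
-3*M(-101 - 1*(-201), 214) = -3*(171 + 214) = -3*385 = -1155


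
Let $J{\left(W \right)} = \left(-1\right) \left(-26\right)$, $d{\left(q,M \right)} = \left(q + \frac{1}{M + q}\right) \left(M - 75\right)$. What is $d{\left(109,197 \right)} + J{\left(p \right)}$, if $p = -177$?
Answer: $\frac{2038633}{153} \approx 13324.0$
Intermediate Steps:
$d{\left(q,M \right)} = \left(-75 + M\right) \left(q + \frac{1}{M + q}\right)$ ($d{\left(q,M \right)} = \left(q + \frac{1}{M + q}\right) \left(-75 + M\right) = \left(-75 + M\right) \left(q + \frac{1}{M + q}\right)$)
$J{\left(W \right)} = 26$
$d{\left(109,197 \right)} + J{\left(p \right)} = \frac{-75 + 197 - 75 \cdot 109^{2} + 197 \cdot 109^{2} + 109 \cdot 197^{2} - 14775 \cdot 109}{197 + 109} + 26 = \frac{-75 + 197 - 891075 + 197 \cdot 11881 + 109 \cdot 38809 - 1610475}{306} + 26 = \frac{-75 + 197 - 891075 + 2340557 + 4230181 - 1610475}{306} + 26 = \frac{1}{306} \cdot 4069310 + 26 = \frac{2034655}{153} + 26 = \frac{2038633}{153}$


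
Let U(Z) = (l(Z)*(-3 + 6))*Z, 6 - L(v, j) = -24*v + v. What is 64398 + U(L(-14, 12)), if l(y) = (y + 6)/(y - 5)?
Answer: 6792626/107 ≈ 63483.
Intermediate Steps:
l(y) = (6 + y)/(-5 + y)
L(v, j) = 6 + 23*v (L(v, j) = 6 - (-24*v + v) = 6 - (-23)*v = 6 + 23*v)
U(Z) = 3*Z*(6 + Z)/(-5 + Z) (U(Z) = (((6 + Z)/(-5 + Z))*(-3 + 6))*Z = (((6 + Z)/(-5 + Z))*3)*Z = (3*(6 + Z)/(-5 + Z))*Z = 3*Z*(6 + Z)/(-5 + Z))
64398 + U(L(-14, 12)) = 64398 + 3*(6 + 23*(-14))*(6 + (6 + 23*(-14)))/(-5 + (6 + 23*(-14))) = 64398 + 3*(6 - 322)*(6 + (6 - 322))/(-5 + (6 - 322)) = 64398 + 3*(-316)*(6 - 316)/(-5 - 316) = 64398 + 3*(-316)*(-310)/(-321) = 64398 + 3*(-316)*(-1/321)*(-310) = 64398 - 97960/107 = 6792626/107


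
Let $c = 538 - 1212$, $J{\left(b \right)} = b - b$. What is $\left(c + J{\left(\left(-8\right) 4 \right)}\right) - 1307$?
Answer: $-1981$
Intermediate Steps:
$J{\left(b \right)} = 0$
$c = -674$
$\left(c + J{\left(\left(-8\right) 4 \right)}\right) - 1307 = \left(-674 + 0\right) - 1307 = -674 - 1307 = -1981$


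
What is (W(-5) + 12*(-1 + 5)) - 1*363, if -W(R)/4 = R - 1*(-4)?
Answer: -311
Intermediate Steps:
W(R) = -16 - 4*R (W(R) = -4*(R - 1*(-4)) = -4*(R + 4) = -4*(4 + R) = -16 - 4*R)
(W(-5) + 12*(-1 + 5)) - 1*363 = ((-16 - 4*(-5)) + 12*(-1 + 5)) - 1*363 = ((-16 + 20) + 12*4) - 363 = (4 + 48) - 363 = 52 - 363 = -311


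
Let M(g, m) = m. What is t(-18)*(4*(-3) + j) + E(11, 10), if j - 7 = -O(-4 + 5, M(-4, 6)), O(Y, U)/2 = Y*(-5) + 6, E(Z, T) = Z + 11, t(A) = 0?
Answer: 22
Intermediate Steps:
E(Z, T) = 11 + Z
O(Y, U) = 12 - 10*Y (O(Y, U) = 2*(Y*(-5) + 6) = 2*(-5*Y + 6) = 2*(6 - 5*Y) = 12 - 10*Y)
j = 5 (j = 7 - (12 - 10*(-4 + 5)) = 7 - (12 - 10*1) = 7 - (12 - 10) = 7 - 1*2 = 7 - 2 = 5)
t(-18)*(4*(-3) + j) + E(11, 10) = 0*(4*(-3) + 5) + (11 + 11) = 0*(-12 + 5) + 22 = 0*(-7) + 22 = 0 + 22 = 22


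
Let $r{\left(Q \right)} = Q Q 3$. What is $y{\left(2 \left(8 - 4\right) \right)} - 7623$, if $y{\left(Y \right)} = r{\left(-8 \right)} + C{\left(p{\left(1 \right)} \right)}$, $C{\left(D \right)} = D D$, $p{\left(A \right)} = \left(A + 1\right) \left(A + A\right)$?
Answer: $-7415$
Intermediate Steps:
$r{\left(Q \right)} = 3 Q^{2}$ ($r{\left(Q \right)} = Q^{2} \cdot 3 = 3 Q^{2}$)
$p{\left(A \right)} = 2 A \left(1 + A\right)$ ($p{\left(A \right)} = \left(1 + A\right) 2 A = 2 A \left(1 + A\right)$)
$C{\left(D \right)} = D^{2}$
$y{\left(Y \right)} = 208$ ($y{\left(Y \right)} = 3 \left(-8\right)^{2} + \left(2 \cdot 1 \left(1 + 1\right)\right)^{2} = 3 \cdot 64 + \left(2 \cdot 1 \cdot 2\right)^{2} = 192 + 4^{2} = 192 + 16 = 208$)
$y{\left(2 \left(8 - 4\right) \right)} - 7623 = 208 - 7623 = -7415$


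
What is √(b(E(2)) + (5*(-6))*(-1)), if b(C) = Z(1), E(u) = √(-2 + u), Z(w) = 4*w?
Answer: √34 ≈ 5.8309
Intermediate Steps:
b(C) = 4 (b(C) = 4*1 = 4)
√(b(E(2)) + (5*(-6))*(-1)) = √(4 + (5*(-6))*(-1)) = √(4 - 30*(-1)) = √(4 + 30) = √34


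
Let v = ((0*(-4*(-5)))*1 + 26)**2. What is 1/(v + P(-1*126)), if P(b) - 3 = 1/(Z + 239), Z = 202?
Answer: 441/299440 ≈ 0.0014727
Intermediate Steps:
P(b) = 1324/441 (P(b) = 3 + 1/(202 + 239) = 3 + 1/441 = 1324/441)
v = 676 (v = ((0*20)*1 + 26)**2 = (0*1 + 26)**2 = (0 + 26)**2 = 26**2 = 676)
1/(v + P(-1*126)) = 1/(676 + 1324/441) = 1/(299440/441) = 441/299440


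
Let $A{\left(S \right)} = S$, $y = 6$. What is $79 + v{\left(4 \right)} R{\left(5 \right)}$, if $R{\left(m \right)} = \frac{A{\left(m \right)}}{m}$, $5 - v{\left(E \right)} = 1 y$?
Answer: $78$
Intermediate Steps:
$v{\left(E \right)} = -1$ ($v{\left(E \right)} = 5 - 1 \cdot 6 = 5 - 6 = -1$)
$R{\left(m \right)} = 1$ ($R{\left(m \right)} = \frac{m}{m} = 1$)
$79 + v{\left(4 \right)} R{\left(5 \right)} = 79 - 1 = 78$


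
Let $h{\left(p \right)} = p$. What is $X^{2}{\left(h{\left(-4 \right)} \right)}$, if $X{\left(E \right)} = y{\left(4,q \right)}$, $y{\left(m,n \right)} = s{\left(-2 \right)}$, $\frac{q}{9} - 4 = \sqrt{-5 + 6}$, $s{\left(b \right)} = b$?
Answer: $4$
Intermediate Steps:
$q = 45$ ($q = 36 + 9 \sqrt{-5 + 6} = 36 + 9 \sqrt{1} = 36 + 9 \cdot 1 = 36 + 9 = 45$)
$y{\left(m,n \right)} = -2$
$X{\left(E \right)} = -2$
$X^{2}{\left(h{\left(-4 \right)} \right)} = \left(-2\right)^{2} = 4$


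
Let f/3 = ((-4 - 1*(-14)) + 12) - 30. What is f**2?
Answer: 576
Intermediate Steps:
f = -24 (f = 3*(((-4 - 1*(-14)) + 12) - 30) = 3*(((-4 + 14) + 12) - 30) = 3*((10 + 12) - 30) = 3*(22 - 30) = 3*(-8) = -24)
f**2 = (-24)**2 = 576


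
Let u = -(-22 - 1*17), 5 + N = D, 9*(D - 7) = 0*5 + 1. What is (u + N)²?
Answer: 136900/81 ≈ 1690.1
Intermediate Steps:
D = 64/9 (D = 7 + (0*5 + 1)/9 = 7 + (0 + 1)/9 = 7 + (⅑)*1 = 7 + ⅑ = 64/9 ≈ 7.1111)
N = 19/9 (N = -5 + 64/9 = 19/9 ≈ 2.1111)
u = 39 (u = -(-22 - 17) = -1*(-39) = 39)
(u + N)² = (39 + 19/9)² = (370/9)² = 136900/81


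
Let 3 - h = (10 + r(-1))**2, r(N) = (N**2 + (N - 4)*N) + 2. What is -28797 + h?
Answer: -29118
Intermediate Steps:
r(N) = 2 + N**2 + N*(-4 + N) (r(N) = (N**2 + (-4 + N)*N) + 2 = (N**2 + N*(-4 + N)) + 2 = 2 + N**2 + N*(-4 + N))
h = -321 (h = 3 - (10 + (2 - 4*(-1) + 2*(-1)**2))**2 = 3 - (10 + (2 + 4 + 2*1))**2 = 3 - (10 + (2 + 4 + 2))**2 = 3 - (10 + 8)**2 = 3 - 1*18**2 = 3 - 1*324 = 3 - 324 = -321)
-28797 + h = -28797 - 321 = -29118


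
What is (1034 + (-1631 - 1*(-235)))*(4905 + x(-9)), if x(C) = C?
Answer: -1772352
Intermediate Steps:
(1034 + (-1631 - 1*(-235)))*(4905 + x(-9)) = (1034 + (-1631 - 1*(-235)))*(4905 - 9) = (1034 + (-1631 + 235))*4896 = (1034 - 1396)*4896 = -362*4896 = -1772352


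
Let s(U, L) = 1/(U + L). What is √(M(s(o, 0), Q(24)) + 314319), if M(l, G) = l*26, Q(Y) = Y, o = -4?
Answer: 5*√50290/2 ≈ 560.64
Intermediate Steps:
s(U, L) = 1/(L + U)
M(l, G) = 26*l
√(M(s(o, 0), Q(24)) + 314319) = √(26/(0 - 4) + 314319) = √(26/(-4) + 314319) = √(26*(-¼) + 314319) = √(-13/2 + 314319) = √(628625/2) = 5*√50290/2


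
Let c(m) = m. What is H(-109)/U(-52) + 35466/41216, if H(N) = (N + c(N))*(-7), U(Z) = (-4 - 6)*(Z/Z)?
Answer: -679793/4480 ≈ -151.74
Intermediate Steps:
U(Z) = -10 (U(Z) = -10*1 = -10)
H(N) = -14*N (H(N) = (N + N)*(-7) = (2*N)*(-7) = -14*N)
H(-109)/U(-52) + 35466/41216 = -14*(-109)/(-10) + 35466/41216 = 1526*(-1/10) + 35466*(1/41216) = -763/5 + 771/896 = -679793/4480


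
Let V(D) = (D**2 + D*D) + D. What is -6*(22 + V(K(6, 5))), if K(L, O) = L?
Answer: -600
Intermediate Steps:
V(D) = D + 2*D**2 (V(D) = (D**2 + D**2) + D = 2*D**2 + D = D + 2*D**2)
-6*(22 + V(K(6, 5))) = -6*(22 + 6*(1 + 2*6)) = -6*(22 + 6*(1 + 12)) = -6*(22 + 6*13) = -6*(22 + 78) = -6*100 = -600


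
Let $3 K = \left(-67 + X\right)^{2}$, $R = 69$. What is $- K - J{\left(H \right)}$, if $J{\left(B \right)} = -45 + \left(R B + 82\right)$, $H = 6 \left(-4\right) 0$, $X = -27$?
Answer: $- \frac{8947}{3} \approx -2982.3$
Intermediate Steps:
$H = 0$ ($H = \left(-24\right) 0 = 0$)
$J{\left(B \right)} = 37 + 69 B$ ($J{\left(B \right)} = -45 + \left(69 B + 82\right) = -45 + \left(82 + 69 B\right) = 37 + 69 B$)
$K = \frac{8836}{3}$ ($K = \frac{\left(-67 - 27\right)^{2}}{3} = \frac{\left(-94\right)^{2}}{3} = \frac{1}{3} \cdot 8836 = \frac{8836}{3} \approx 2945.3$)
$- K - J{\left(H \right)} = \left(-1\right) \frac{8836}{3} - \left(37 + 69 \cdot 0\right) = - \frac{8836}{3} - \left(37 + 0\right) = - \frac{8836}{3} - 37 = - \frac{8947}{3}$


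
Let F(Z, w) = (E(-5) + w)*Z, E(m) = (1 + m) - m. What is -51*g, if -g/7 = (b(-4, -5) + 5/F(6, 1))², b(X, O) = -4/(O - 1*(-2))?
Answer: 17493/16 ≈ 1093.3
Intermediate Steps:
b(X, O) = -4/(2 + O) (b(X, O) = -4/(O + 2) = -4/(2 + O))
E(m) = 1
F(Z, w) = Z*(1 + w) (F(Z, w) = (1 + w)*Z = Z*(1 + w))
g = -343/16 (g = -7*(-4/(2 - 5) + 5/((6*(1 + 1))))² = -7*(-4/(-3) + 5/((6*2)))² = -7*(-4*(-⅓) + 5/12)² = -7*(4/3 + 5*(1/12))² = -7*(4/3 + 5/12)² = -7*(7/4)² = -7*49/16 = -343/16 ≈ -21.438)
-51*g = -51*(-343/16) = 17493/16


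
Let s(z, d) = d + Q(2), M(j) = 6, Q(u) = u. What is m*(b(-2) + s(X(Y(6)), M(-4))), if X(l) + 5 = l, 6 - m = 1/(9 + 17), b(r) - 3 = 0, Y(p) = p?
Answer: 1705/26 ≈ 65.577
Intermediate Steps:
b(r) = 3 (b(r) = 3 + 0 = 3)
m = 155/26 (m = 6 - 1/(9 + 17) = 6 - 1/26 = 155/26 ≈ 5.9615)
X(l) = -5 + l
s(z, d) = 2 + d (s(z, d) = d + 2 = 2 + d)
m*(b(-2) + s(X(Y(6)), M(-4))) = 155*(3 + (2 + 6))/26 = 155*(3 + 8)/26 = (155/26)*11 = 1705/26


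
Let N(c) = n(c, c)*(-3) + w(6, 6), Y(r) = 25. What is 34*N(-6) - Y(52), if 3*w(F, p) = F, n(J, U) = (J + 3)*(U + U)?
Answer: -3629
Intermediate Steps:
n(J, U) = 2*U*(3 + J) (n(J, U) = (3 + J)*(2*U) = 2*U*(3 + J))
w(F, p) = F/3
N(c) = 2 - 6*c*(3 + c) (N(c) = (2*c*(3 + c))*(-3) + (⅓)*6 = -6*c*(3 + c) + 2 = 2 - 6*c*(3 + c))
34*N(-6) - Y(52) = 34*(2 - 6*(-6)*(3 - 6)) - 1*25 = 34*(2 - 6*(-6)*(-3)) - 25 = 34*(2 - 108) - 25 = 34*(-106) - 25 = -3604 - 25 = -3629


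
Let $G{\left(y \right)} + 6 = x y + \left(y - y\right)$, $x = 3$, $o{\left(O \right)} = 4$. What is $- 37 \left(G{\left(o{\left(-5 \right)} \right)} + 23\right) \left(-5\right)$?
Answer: $5365$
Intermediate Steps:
$G{\left(y \right)} = -6 + 3 y$ ($G{\left(y \right)} = -6 + \left(3 y + \left(y - y\right)\right) = -6 + \left(3 y + 0\right) = -6 + 3 y$)
$- 37 \left(G{\left(o{\left(-5 \right)} \right)} + 23\right) \left(-5\right) = - 37 \left(\left(-6 + 3 \cdot 4\right) + 23\right) \left(-5\right) = - 37 \left(\left(-6 + 12\right) + 23\right) \left(-5\right) = - 37 \left(6 + 23\right) \left(-5\right) = \left(-37\right) 29 \left(-5\right) = \left(-1073\right) \left(-5\right) = 5365$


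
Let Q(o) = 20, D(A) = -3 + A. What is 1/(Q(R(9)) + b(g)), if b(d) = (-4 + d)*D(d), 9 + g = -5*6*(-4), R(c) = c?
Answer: 1/11576 ≈ 8.6386e-5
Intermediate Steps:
g = 111 (g = -9 - 5*6*(-4) = -9 - 30*(-4) = -9 + 120 = 111)
b(d) = (-4 + d)*(-3 + d)
1/(Q(R(9)) + b(g)) = 1/(20 + (-4 + 111)*(-3 + 111)) = 1/(20 + 107*108) = 1/(20 + 11556) = 1/11576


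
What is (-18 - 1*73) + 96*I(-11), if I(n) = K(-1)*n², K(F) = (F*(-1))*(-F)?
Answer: 11525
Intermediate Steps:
K(F) = F² (K(F) = (-F)*(-F) = F²)
I(n) = n² (I(n) = (-1)²*n² = 1*n² = n²)
(-18 - 1*73) + 96*I(-11) = (-18 - 1*73) + 96*(-11)² = (-18 - 73) + 96*121 = -91 + 11616 = 11525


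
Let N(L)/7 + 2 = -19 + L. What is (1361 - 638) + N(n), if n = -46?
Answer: 254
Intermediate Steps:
N(L) = -147 + 7*L (N(L) = -14 + 7*(-19 + L) = -14 + (-133 + 7*L) = -147 + 7*L)
(1361 - 638) + N(n) = (1361 - 638) + (-147 + 7*(-46)) = 723 + (-147 - 322) = 723 - 469 = 254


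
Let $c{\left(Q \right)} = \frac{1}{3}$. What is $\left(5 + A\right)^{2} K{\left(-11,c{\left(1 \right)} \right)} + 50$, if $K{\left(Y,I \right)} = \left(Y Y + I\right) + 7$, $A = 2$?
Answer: $\frac{19015}{3} \approx 6338.3$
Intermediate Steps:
$c{\left(Q \right)} = \frac{1}{3}$
$K{\left(Y,I \right)} = 7 + I + Y^{2}$ ($K{\left(Y,I \right)} = \left(Y^{2} + I\right) + 7 = \left(I + Y^{2}\right) + 7 = 7 + I + Y^{2}$)
$\left(5 + A\right)^{2} K{\left(-11,c{\left(1 \right)} \right)} + 50 = \left(5 + 2\right)^{2} \left(7 + \frac{1}{3} + \left(-11\right)^{2}\right) + 50 = 7^{2} \left(7 + \frac{1}{3} + 121\right) + 50 = 49 \cdot \frac{385}{3} + 50 = \frac{18865}{3} + 50 = \frac{19015}{3}$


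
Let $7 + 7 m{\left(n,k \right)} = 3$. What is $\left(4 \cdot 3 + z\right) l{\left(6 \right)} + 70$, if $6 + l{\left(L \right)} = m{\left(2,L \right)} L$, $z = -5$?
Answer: $4$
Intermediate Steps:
$m{\left(n,k \right)} = - \frac{4}{7}$ ($m{\left(n,k \right)} = -1 + \frac{1}{7} \cdot 3 = -1 + \frac{3}{7} = - \frac{4}{7}$)
$l{\left(L \right)} = -6 - \frac{4 L}{7}$
$\left(4 \cdot 3 + z\right) l{\left(6 \right)} + 70 = \left(4 \cdot 3 - 5\right) \left(-6 - \frac{24}{7}\right) + 70 = \left(12 - 5\right) \left(-6 - \frac{24}{7}\right) + 70 = 7 \left(- \frac{66}{7}\right) + 70 = -66 + 70 = 4$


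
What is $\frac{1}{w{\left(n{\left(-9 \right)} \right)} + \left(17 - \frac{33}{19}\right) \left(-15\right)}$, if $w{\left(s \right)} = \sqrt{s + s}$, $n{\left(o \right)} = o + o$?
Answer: $- \frac{13775}{3155916} - \frac{361 i}{3155916} \approx -0.0043648 - 0.00011439 i$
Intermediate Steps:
$n{\left(o \right)} = 2 o$
$w{\left(s \right)} = \sqrt{2} \sqrt{s}$ ($w{\left(s \right)} = \sqrt{2 s} = \sqrt{2} \sqrt{s}$)
$\frac{1}{w{\left(n{\left(-9 \right)} \right)} + \left(17 - \frac{33}{19}\right) \left(-15\right)} = \frac{1}{\sqrt{2} \sqrt{2 \left(-9\right)} + \left(17 - \frac{33}{19}\right) \left(-15\right)} = \frac{1}{\sqrt{2} \sqrt{-18} + \left(17 - \frac{33}{19}\right) \left(-15\right)} = \frac{1}{\sqrt{2} \cdot 3 i \sqrt{2} + \left(17 - \frac{33}{19}\right) \left(-15\right)} = \frac{1}{6 i + \frac{290}{19} \left(-15\right)} = \frac{1}{6 i - \frac{4350}{19}} = \frac{1}{- \frac{4350}{19} + 6 i} = \frac{361 \left(- \frac{4350}{19} - 6 i\right)}{18935496}$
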